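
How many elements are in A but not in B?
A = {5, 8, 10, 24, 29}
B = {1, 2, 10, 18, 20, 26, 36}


Set A = {5, 8, 10, 24, 29}
Set B = {1, 2, 10, 18, 20, 26, 36}
A \ B = {5, 8, 24, 29}
|A \ B| = 4

4


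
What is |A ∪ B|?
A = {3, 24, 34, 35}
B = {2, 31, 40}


Set A = {3, 24, 34, 35}, |A| = 4
Set B = {2, 31, 40}, |B| = 3
A ∩ B = {}, |A ∩ B| = 0
|A ∪ B| = |A| + |B| - |A ∩ B| = 4 + 3 - 0 = 7

7


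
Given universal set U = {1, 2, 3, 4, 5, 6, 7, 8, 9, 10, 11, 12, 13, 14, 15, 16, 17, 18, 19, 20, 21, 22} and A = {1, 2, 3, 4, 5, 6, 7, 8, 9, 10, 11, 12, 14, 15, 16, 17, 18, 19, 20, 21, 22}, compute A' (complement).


Universal set U = {1, 2, 3, 4, 5, 6, 7, 8, 9, 10, 11, 12, 13, 14, 15, 16, 17, 18, 19, 20, 21, 22}
Set A = {1, 2, 3, 4, 5, 6, 7, 8, 9, 10, 11, 12, 14, 15, 16, 17, 18, 19, 20, 21, 22}
A' = U \ A = elements in U but not in A
Checking each element of U:
1 (in A, exclude), 2 (in A, exclude), 3 (in A, exclude), 4 (in A, exclude), 5 (in A, exclude), 6 (in A, exclude), 7 (in A, exclude), 8 (in A, exclude), 9 (in A, exclude), 10 (in A, exclude), 11 (in A, exclude), 12 (in A, exclude), 13 (not in A, include), 14 (in A, exclude), 15 (in A, exclude), 16 (in A, exclude), 17 (in A, exclude), 18 (in A, exclude), 19 (in A, exclude), 20 (in A, exclude), 21 (in A, exclude), 22 (in A, exclude)
A' = {13}

{13}


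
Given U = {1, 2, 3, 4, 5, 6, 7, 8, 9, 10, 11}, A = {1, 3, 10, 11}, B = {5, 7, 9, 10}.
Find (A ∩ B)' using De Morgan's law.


U = {1, 2, 3, 4, 5, 6, 7, 8, 9, 10, 11}
A = {1, 3, 10, 11}, B = {5, 7, 9, 10}
A ∩ B = {10}
(A ∩ B)' = U \ (A ∩ B) = {1, 2, 3, 4, 5, 6, 7, 8, 9, 11}
Verification via A' ∪ B': A' = {2, 4, 5, 6, 7, 8, 9}, B' = {1, 2, 3, 4, 6, 8, 11}
A' ∪ B' = {1, 2, 3, 4, 5, 6, 7, 8, 9, 11} ✓

{1, 2, 3, 4, 5, 6, 7, 8, 9, 11}


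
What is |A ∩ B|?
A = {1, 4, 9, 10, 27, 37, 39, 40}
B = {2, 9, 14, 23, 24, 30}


Set A = {1, 4, 9, 10, 27, 37, 39, 40}
Set B = {2, 9, 14, 23, 24, 30}
A ∩ B = {9}
|A ∩ B| = 1

1


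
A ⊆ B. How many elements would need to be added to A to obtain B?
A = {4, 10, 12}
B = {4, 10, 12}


Set A = {4, 10, 12}, |A| = 3
Set B = {4, 10, 12}, |B| = 3
Since A ⊆ B: B \ A = {}
|B| - |A| = 3 - 3 = 0

0


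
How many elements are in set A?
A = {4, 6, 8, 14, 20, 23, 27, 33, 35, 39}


Set A = {4, 6, 8, 14, 20, 23, 27, 33, 35, 39}
Listing elements: 4, 6, 8, 14, 20, 23, 27, 33, 35, 39
Counting: 10 elements
|A| = 10

10


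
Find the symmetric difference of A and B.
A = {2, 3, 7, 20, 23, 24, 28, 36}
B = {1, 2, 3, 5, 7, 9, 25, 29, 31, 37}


Set A = {2, 3, 7, 20, 23, 24, 28, 36}
Set B = {1, 2, 3, 5, 7, 9, 25, 29, 31, 37}
A △ B = (A \ B) ∪ (B \ A)
Elements in A but not B: {20, 23, 24, 28, 36}
Elements in B but not A: {1, 5, 9, 25, 29, 31, 37}
A △ B = {1, 5, 9, 20, 23, 24, 25, 28, 29, 31, 36, 37}

{1, 5, 9, 20, 23, 24, 25, 28, 29, 31, 36, 37}


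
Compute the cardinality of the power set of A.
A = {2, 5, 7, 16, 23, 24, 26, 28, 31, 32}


Set A = {2, 5, 7, 16, 23, 24, 26, 28, 31, 32}
|A| = 10
The power set P(A) contains all subsets of A.
|P(A)| = 2^|A| = 2^10 = 1024

1024


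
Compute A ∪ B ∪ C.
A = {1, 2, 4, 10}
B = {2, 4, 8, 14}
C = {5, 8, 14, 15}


Set A = {1, 2, 4, 10}
Set B = {2, 4, 8, 14}
Set C = {5, 8, 14, 15}
First, A ∪ B = {1, 2, 4, 8, 10, 14}
Then, (A ∪ B) ∪ C = {1, 2, 4, 5, 8, 10, 14, 15}

{1, 2, 4, 5, 8, 10, 14, 15}


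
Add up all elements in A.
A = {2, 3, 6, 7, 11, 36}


Set A = {2, 3, 6, 7, 11, 36}
Sum = 2 + 3 + 6 + 7 + 11 + 36 = 65

65


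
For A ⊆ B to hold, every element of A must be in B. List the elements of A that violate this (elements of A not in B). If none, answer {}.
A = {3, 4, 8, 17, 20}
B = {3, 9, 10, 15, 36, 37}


Set A = {3, 4, 8, 17, 20}
Set B = {3, 9, 10, 15, 36, 37}
Check each element of A against B:
3 ∈ B, 4 ∉ B (include), 8 ∉ B (include), 17 ∉ B (include), 20 ∉ B (include)
Elements of A not in B: {4, 8, 17, 20}

{4, 8, 17, 20}


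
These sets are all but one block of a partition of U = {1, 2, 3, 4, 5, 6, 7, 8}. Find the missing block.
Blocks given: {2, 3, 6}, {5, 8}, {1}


U = {1, 2, 3, 4, 5, 6, 7, 8}
Shown blocks: {2, 3, 6}, {5, 8}, {1}
A partition's blocks are pairwise disjoint and cover U, so the missing block = U \ (union of shown blocks).
Union of shown blocks: {1, 2, 3, 5, 6, 8}
Missing block = U \ (union) = {4, 7}

{4, 7}


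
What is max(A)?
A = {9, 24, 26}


Set A = {9, 24, 26}
Elements in ascending order: 9, 24, 26
The largest element is 26.

26


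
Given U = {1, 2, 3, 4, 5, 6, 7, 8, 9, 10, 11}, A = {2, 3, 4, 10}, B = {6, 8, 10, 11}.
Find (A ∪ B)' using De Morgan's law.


U = {1, 2, 3, 4, 5, 6, 7, 8, 9, 10, 11}
A = {2, 3, 4, 10}, B = {6, 8, 10, 11}
A ∪ B = {2, 3, 4, 6, 8, 10, 11}
(A ∪ B)' = U \ (A ∪ B) = {1, 5, 7, 9}
Verification via A' ∩ B': A' = {1, 5, 6, 7, 8, 9, 11}, B' = {1, 2, 3, 4, 5, 7, 9}
A' ∩ B' = {1, 5, 7, 9} ✓

{1, 5, 7, 9}


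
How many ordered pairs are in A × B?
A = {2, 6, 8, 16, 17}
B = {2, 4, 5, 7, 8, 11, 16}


Set A = {2, 6, 8, 16, 17} has 5 elements.
Set B = {2, 4, 5, 7, 8, 11, 16} has 7 elements.
|A × B| = |A| × |B| = 5 × 7 = 35

35


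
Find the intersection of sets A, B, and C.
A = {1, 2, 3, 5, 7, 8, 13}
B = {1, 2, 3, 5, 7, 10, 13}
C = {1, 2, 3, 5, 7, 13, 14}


Set A = {1, 2, 3, 5, 7, 8, 13}
Set B = {1, 2, 3, 5, 7, 10, 13}
Set C = {1, 2, 3, 5, 7, 13, 14}
First, A ∩ B = {1, 2, 3, 5, 7, 13}
Then, (A ∩ B) ∩ C = {1, 2, 3, 5, 7, 13}

{1, 2, 3, 5, 7, 13}


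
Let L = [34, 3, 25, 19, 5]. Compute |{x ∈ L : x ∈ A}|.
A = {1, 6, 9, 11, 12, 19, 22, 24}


Set A = {1, 6, 9, 11, 12, 19, 22, 24}
Candidates: [34, 3, 25, 19, 5]
Check each candidate:
34 ∉ A, 3 ∉ A, 25 ∉ A, 19 ∈ A, 5 ∉ A
Count of candidates in A: 1

1


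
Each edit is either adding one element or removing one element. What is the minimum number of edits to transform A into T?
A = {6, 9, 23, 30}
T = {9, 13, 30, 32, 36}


Set A = {6, 9, 23, 30}
Set T = {9, 13, 30, 32, 36}
Elements to remove from A (in A, not in T): {6, 23} → 2 removals
Elements to add to A (in T, not in A): {13, 32, 36} → 3 additions
Total edits = 2 + 3 = 5

5


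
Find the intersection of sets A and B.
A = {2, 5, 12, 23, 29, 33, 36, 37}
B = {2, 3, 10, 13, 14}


Set A = {2, 5, 12, 23, 29, 33, 36, 37}
Set B = {2, 3, 10, 13, 14}
A ∩ B includes only elements in both sets.
Check each element of A against B:
2 ✓, 5 ✗, 12 ✗, 23 ✗, 29 ✗, 33 ✗, 36 ✗, 37 ✗
A ∩ B = {2}

{2}


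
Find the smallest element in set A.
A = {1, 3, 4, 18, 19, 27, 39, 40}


Set A = {1, 3, 4, 18, 19, 27, 39, 40}
Elements in ascending order: 1, 3, 4, 18, 19, 27, 39, 40
The smallest element is 1.

1


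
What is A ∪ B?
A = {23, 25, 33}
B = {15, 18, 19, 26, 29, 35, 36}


Set A = {23, 25, 33}
Set B = {15, 18, 19, 26, 29, 35, 36}
A ∪ B includes all elements in either set.
Elements from A: {23, 25, 33}
Elements from B not already included: {15, 18, 19, 26, 29, 35, 36}
A ∪ B = {15, 18, 19, 23, 25, 26, 29, 33, 35, 36}

{15, 18, 19, 23, 25, 26, 29, 33, 35, 36}


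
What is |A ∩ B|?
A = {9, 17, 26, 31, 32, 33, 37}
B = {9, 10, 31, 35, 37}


Set A = {9, 17, 26, 31, 32, 33, 37}
Set B = {9, 10, 31, 35, 37}
A ∩ B = {9, 31, 37}
|A ∩ B| = 3

3


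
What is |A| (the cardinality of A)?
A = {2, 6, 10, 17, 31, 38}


Set A = {2, 6, 10, 17, 31, 38}
Listing elements: 2, 6, 10, 17, 31, 38
Counting: 6 elements
|A| = 6

6


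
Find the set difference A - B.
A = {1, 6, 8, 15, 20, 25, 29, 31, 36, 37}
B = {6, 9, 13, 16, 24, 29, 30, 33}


Set A = {1, 6, 8, 15, 20, 25, 29, 31, 36, 37}
Set B = {6, 9, 13, 16, 24, 29, 30, 33}
A \ B includes elements in A that are not in B.
Check each element of A:
1 (not in B, keep), 6 (in B, remove), 8 (not in B, keep), 15 (not in B, keep), 20 (not in B, keep), 25 (not in B, keep), 29 (in B, remove), 31 (not in B, keep), 36 (not in B, keep), 37 (not in B, keep)
A \ B = {1, 8, 15, 20, 25, 31, 36, 37}

{1, 8, 15, 20, 25, 31, 36, 37}


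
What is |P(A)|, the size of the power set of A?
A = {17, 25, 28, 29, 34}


Set A = {17, 25, 28, 29, 34}
|A| = 5
The power set P(A) contains all subsets of A.
|P(A)| = 2^|A| = 2^5 = 32

32


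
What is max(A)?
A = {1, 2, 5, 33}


Set A = {1, 2, 5, 33}
Elements in ascending order: 1, 2, 5, 33
The largest element is 33.

33


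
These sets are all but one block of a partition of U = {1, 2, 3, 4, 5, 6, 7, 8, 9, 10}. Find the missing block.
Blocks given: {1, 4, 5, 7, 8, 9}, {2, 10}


U = {1, 2, 3, 4, 5, 6, 7, 8, 9, 10}
Shown blocks: {1, 4, 5, 7, 8, 9}, {2, 10}
A partition's blocks are pairwise disjoint and cover U, so the missing block = U \ (union of shown blocks).
Union of shown blocks: {1, 2, 4, 5, 7, 8, 9, 10}
Missing block = U \ (union) = {3, 6}

{3, 6}


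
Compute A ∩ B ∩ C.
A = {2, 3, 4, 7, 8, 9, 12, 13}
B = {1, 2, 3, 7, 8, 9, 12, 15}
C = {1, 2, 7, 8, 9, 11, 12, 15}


Set A = {2, 3, 4, 7, 8, 9, 12, 13}
Set B = {1, 2, 3, 7, 8, 9, 12, 15}
Set C = {1, 2, 7, 8, 9, 11, 12, 15}
First, A ∩ B = {2, 3, 7, 8, 9, 12}
Then, (A ∩ B) ∩ C = {2, 7, 8, 9, 12}

{2, 7, 8, 9, 12}


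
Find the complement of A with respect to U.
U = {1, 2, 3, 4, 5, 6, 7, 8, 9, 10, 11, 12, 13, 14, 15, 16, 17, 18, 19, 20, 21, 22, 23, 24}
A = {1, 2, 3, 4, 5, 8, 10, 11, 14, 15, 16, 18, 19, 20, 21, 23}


Universal set U = {1, 2, 3, 4, 5, 6, 7, 8, 9, 10, 11, 12, 13, 14, 15, 16, 17, 18, 19, 20, 21, 22, 23, 24}
Set A = {1, 2, 3, 4, 5, 8, 10, 11, 14, 15, 16, 18, 19, 20, 21, 23}
A' = U \ A = elements in U but not in A
Checking each element of U:
1 (in A, exclude), 2 (in A, exclude), 3 (in A, exclude), 4 (in A, exclude), 5 (in A, exclude), 6 (not in A, include), 7 (not in A, include), 8 (in A, exclude), 9 (not in A, include), 10 (in A, exclude), 11 (in A, exclude), 12 (not in A, include), 13 (not in A, include), 14 (in A, exclude), 15 (in A, exclude), 16 (in A, exclude), 17 (not in A, include), 18 (in A, exclude), 19 (in A, exclude), 20 (in A, exclude), 21 (in A, exclude), 22 (not in A, include), 23 (in A, exclude), 24 (not in A, include)
A' = {6, 7, 9, 12, 13, 17, 22, 24}

{6, 7, 9, 12, 13, 17, 22, 24}


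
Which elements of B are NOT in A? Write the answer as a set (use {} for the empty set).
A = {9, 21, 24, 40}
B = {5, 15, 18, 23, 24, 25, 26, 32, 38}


Set A = {9, 21, 24, 40}
Set B = {5, 15, 18, 23, 24, 25, 26, 32, 38}
Check each element of B against A:
5 ∉ A (include), 15 ∉ A (include), 18 ∉ A (include), 23 ∉ A (include), 24 ∈ A, 25 ∉ A (include), 26 ∉ A (include), 32 ∉ A (include), 38 ∉ A (include)
Elements of B not in A: {5, 15, 18, 23, 25, 26, 32, 38}

{5, 15, 18, 23, 25, 26, 32, 38}


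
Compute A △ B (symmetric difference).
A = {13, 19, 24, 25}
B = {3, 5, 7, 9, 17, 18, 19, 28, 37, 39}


Set A = {13, 19, 24, 25}
Set B = {3, 5, 7, 9, 17, 18, 19, 28, 37, 39}
A △ B = (A \ B) ∪ (B \ A)
Elements in A but not B: {13, 24, 25}
Elements in B but not A: {3, 5, 7, 9, 17, 18, 28, 37, 39}
A △ B = {3, 5, 7, 9, 13, 17, 18, 24, 25, 28, 37, 39}

{3, 5, 7, 9, 13, 17, 18, 24, 25, 28, 37, 39}


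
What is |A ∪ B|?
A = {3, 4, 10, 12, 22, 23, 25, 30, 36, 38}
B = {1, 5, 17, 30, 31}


Set A = {3, 4, 10, 12, 22, 23, 25, 30, 36, 38}, |A| = 10
Set B = {1, 5, 17, 30, 31}, |B| = 5
A ∩ B = {30}, |A ∩ B| = 1
|A ∪ B| = |A| + |B| - |A ∩ B| = 10 + 5 - 1 = 14

14


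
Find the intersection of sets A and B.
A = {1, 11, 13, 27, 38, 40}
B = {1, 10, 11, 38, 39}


Set A = {1, 11, 13, 27, 38, 40}
Set B = {1, 10, 11, 38, 39}
A ∩ B includes only elements in both sets.
Check each element of A against B:
1 ✓, 11 ✓, 13 ✗, 27 ✗, 38 ✓, 40 ✗
A ∩ B = {1, 11, 38}

{1, 11, 38}


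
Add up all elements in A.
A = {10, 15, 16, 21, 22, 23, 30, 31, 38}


Set A = {10, 15, 16, 21, 22, 23, 30, 31, 38}
Sum = 10 + 15 + 16 + 21 + 22 + 23 + 30 + 31 + 38 = 206

206


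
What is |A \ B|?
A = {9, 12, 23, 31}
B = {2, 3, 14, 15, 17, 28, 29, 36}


Set A = {9, 12, 23, 31}
Set B = {2, 3, 14, 15, 17, 28, 29, 36}
A \ B = {9, 12, 23, 31}
|A \ B| = 4

4


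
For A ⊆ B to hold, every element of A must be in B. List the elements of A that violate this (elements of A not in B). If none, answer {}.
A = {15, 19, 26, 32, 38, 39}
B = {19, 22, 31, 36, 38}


Set A = {15, 19, 26, 32, 38, 39}
Set B = {19, 22, 31, 36, 38}
Check each element of A against B:
15 ∉ B (include), 19 ∈ B, 26 ∉ B (include), 32 ∉ B (include), 38 ∈ B, 39 ∉ B (include)
Elements of A not in B: {15, 26, 32, 39}

{15, 26, 32, 39}


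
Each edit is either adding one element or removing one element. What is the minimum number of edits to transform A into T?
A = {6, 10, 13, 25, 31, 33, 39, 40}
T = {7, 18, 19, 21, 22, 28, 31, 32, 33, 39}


Set A = {6, 10, 13, 25, 31, 33, 39, 40}
Set T = {7, 18, 19, 21, 22, 28, 31, 32, 33, 39}
Elements to remove from A (in A, not in T): {6, 10, 13, 25, 40} → 5 removals
Elements to add to A (in T, not in A): {7, 18, 19, 21, 22, 28, 32} → 7 additions
Total edits = 5 + 7 = 12

12


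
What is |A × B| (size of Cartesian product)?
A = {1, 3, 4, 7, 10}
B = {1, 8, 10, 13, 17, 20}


Set A = {1, 3, 4, 7, 10} has 5 elements.
Set B = {1, 8, 10, 13, 17, 20} has 6 elements.
|A × B| = |A| × |B| = 5 × 6 = 30

30


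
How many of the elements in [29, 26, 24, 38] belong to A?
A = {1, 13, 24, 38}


Set A = {1, 13, 24, 38}
Candidates: [29, 26, 24, 38]
Check each candidate:
29 ∉ A, 26 ∉ A, 24 ∈ A, 38 ∈ A
Count of candidates in A: 2

2


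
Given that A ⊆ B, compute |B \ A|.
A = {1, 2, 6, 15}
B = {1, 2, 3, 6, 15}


Set A = {1, 2, 6, 15}, |A| = 4
Set B = {1, 2, 3, 6, 15}, |B| = 5
Since A ⊆ B: B \ A = {3}
|B| - |A| = 5 - 4 = 1

1


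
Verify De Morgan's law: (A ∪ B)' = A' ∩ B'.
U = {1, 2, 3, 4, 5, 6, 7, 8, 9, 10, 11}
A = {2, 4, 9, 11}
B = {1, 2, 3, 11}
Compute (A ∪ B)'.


U = {1, 2, 3, 4, 5, 6, 7, 8, 9, 10, 11}
A = {2, 4, 9, 11}, B = {1, 2, 3, 11}
A ∪ B = {1, 2, 3, 4, 9, 11}
(A ∪ B)' = U \ (A ∪ B) = {5, 6, 7, 8, 10}
Verification via A' ∩ B': A' = {1, 3, 5, 6, 7, 8, 10}, B' = {4, 5, 6, 7, 8, 9, 10}
A' ∩ B' = {5, 6, 7, 8, 10} ✓

{5, 6, 7, 8, 10}


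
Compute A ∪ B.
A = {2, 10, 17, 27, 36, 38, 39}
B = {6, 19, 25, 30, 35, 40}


Set A = {2, 10, 17, 27, 36, 38, 39}
Set B = {6, 19, 25, 30, 35, 40}
A ∪ B includes all elements in either set.
Elements from A: {2, 10, 17, 27, 36, 38, 39}
Elements from B not already included: {6, 19, 25, 30, 35, 40}
A ∪ B = {2, 6, 10, 17, 19, 25, 27, 30, 35, 36, 38, 39, 40}

{2, 6, 10, 17, 19, 25, 27, 30, 35, 36, 38, 39, 40}


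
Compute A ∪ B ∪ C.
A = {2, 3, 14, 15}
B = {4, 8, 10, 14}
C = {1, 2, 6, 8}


Set A = {2, 3, 14, 15}
Set B = {4, 8, 10, 14}
Set C = {1, 2, 6, 8}
First, A ∪ B = {2, 3, 4, 8, 10, 14, 15}
Then, (A ∪ B) ∪ C = {1, 2, 3, 4, 6, 8, 10, 14, 15}

{1, 2, 3, 4, 6, 8, 10, 14, 15}


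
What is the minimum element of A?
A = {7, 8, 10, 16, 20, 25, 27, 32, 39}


Set A = {7, 8, 10, 16, 20, 25, 27, 32, 39}
Elements in ascending order: 7, 8, 10, 16, 20, 25, 27, 32, 39
The smallest element is 7.

7


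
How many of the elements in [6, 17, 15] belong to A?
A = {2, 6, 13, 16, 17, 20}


Set A = {2, 6, 13, 16, 17, 20}
Candidates: [6, 17, 15]
Check each candidate:
6 ∈ A, 17 ∈ A, 15 ∉ A
Count of candidates in A: 2

2


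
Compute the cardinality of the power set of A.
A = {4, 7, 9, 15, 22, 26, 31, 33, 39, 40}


Set A = {4, 7, 9, 15, 22, 26, 31, 33, 39, 40}
|A| = 10
The power set P(A) contains all subsets of A.
|P(A)| = 2^|A| = 2^10 = 1024

1024


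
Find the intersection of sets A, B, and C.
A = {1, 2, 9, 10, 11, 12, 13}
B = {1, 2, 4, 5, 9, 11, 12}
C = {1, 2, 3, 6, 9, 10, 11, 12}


Set A = {1, 2, 9, 10, 11, 12, 13}
Set B = {1, 2, 4, 5, 9, 11, 12}
Set C = {1, 2, 3, 6, 9, 10, 11, 12}
First, A ∩ B = {1, 2, 9, 11, 12}
Then, (A ∩ B) ∩ C = {1, 2, 9, 11, 12}

{1, 2, 9, 11, 12}


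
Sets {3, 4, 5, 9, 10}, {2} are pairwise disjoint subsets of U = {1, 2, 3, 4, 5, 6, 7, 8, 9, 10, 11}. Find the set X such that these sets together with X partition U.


U = {1, 2, 3, 4, 5, 6, 7, 8, 9, 10, 11}
Shown blocks: {3, 4, 5, 9, 10}, {2}
A partition's blocks are pairwise disjoint and cover U, so the missing block = U \ (union of shown blocks).
Union of shown blocks: {2, 3, 4, 5, 9, 10}
Missing block = U \ (union) = {1, 6, 7, 8, 11}

{1, 6, 7, 8, 11}


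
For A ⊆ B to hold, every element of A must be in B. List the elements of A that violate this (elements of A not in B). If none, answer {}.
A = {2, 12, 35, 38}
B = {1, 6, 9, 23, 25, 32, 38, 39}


Set A = {2, 12, 35, 38}
Set B = {1, 6, 9, 23, 25, 32, 38, 39}
Check each element of A against B:
2 ∉ B (include), 12 ∉ B (include), 35 ∉ B (include), 38 ∈ B
Elements of A not in B: {2, 12, 35}

{2, 12, 35}


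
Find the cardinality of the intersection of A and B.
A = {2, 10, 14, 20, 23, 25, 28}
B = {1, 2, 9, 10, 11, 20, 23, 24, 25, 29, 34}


Set A = {2, 10, 14, 20, 23, 25, 28}
Set B = {1, 2, 9, 10, 11, 20, 23, 24, 25, 29, 34}
A ∩ B = {2, 10, 20, 23, 25}
|A ∩ B| = 5

5


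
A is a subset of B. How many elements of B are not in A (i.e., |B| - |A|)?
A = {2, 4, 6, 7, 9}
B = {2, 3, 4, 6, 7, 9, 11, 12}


Set A = {2, 4, 6, 7, 9}, |A| = 5
Set B = {2, 3, 4, 6, 7, 9, 11, 12}, |B| = 8
Since A ⊆ B: B \ A = {3, 11, 12}
|B| - |A| = 8 - 5 = 3

3


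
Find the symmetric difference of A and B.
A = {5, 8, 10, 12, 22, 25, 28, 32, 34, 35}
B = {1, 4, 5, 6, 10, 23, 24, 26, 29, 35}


Set A = {5, 8, 10, 12, 22, 25, 28, 32, 34, 35}
Set B = {1, 4, 5, 6, 10, 23, 24, 26, 29, 35}
A △ B = (A \ B) ∪ (B \ A)
Elements in A but not B: {8, 12, 22, 25, 28, 32, 34}
Elements in B but not A: {1, 4, 6, 23, 24, 26, 29}
A △ B = {1, 4, 6, 8, 12, 22, 23, 24, 25, 26, 28, 29, 32, 34}

{1, 4, 6, 8, 12, 22, 23, 24, 25, 26, 28, 29, 32, 34}


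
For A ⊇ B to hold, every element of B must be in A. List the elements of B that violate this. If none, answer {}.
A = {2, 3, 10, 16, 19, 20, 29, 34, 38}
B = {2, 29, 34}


Set A = {2, 3, 10, 16, 19, 20, 29, 34, 38}
Set B = {2, 29, 34}
Check each element of B against A:
2 ∈ A, 29 ∈ A, 34 ∈ A
Elements of B not in A: {}

{}


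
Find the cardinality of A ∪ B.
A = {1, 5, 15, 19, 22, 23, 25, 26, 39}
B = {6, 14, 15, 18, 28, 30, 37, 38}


Set A = {1, 5, 15, 19, 22, 23, 25, 26, 39}, |A| = 9
Set B = {6, 14, 15, 18, 28, 30, 37, 38}, |B| = 8
A ∩ B = {15}, |A ∩ B| = 1
|A ∪ B| = |A| + |B| - |A ∩ B| = 9 + 8 - 1 = 16

16


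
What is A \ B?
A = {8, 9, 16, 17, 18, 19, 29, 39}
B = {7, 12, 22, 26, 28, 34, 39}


Set A = {8, 9, 16, 17, 18, 19, 29, 39}
Set B = {7, 12, 22, 26, 28, 34, 39}
A \ B includes elements in A that are not in B.
Check each element of A:
8 (not in B, keep), 9 (not in B, keep), 16 (not in B, keep), 17 (not in B, keep), 18 (not in B, keep), 19 (not in B, keep), 29 (not in B, keep), 39 (in B, remove)
A \ B = {8, 9, 16, 17, 18, 19, 29}

{8, 9, 16, 17, 18, 19, 29}


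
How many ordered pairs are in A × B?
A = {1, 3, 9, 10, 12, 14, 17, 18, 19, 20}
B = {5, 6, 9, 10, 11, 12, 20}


Set A = {1, 3, 9, 10, 12, 14, 17, 18, 19, 20} has 10 elements.
Set B = {5, 6, 9, 10, 11, 12, 20} has 7 elements.
|A × B| = |A| × |B| = 10 × 7 = 70

70


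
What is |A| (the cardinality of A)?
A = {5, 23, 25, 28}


Set A = {5, 23, 25, 28}
Listing elements: 5, 23, 25, 28
Counting: 4 elements
|A| = 4

4


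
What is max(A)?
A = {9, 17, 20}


Set A = {9, 17, 20}
Elements in ascending order: 9, 17, 20
The largest element is 20.

20


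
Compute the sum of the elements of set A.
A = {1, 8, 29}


Set A = {1, 8, 29}
Sum = 1 + 8 + 29 = 38

38


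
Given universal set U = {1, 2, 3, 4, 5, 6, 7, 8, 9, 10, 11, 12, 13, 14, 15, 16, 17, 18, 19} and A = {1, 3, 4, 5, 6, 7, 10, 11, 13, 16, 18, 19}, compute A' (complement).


Universal set U = {1, 2, 3, 4, 5, 6, 7, 8, 9, 10, 11, 12, 13, 14, 15, 16, 17, 18, 19}
Set A = {1, 3, 4, 5, 6, 7, 10, 11, 13, 16, 18, 19}
A' = U \ A = elements in U but not in A
Checking each element of U:
1 (in A, exclude), 2 (not in A, include), 3 (in A, exclude), 4 (in A, exclude), 5 (in A, exclude), 6 (in A, exclude), 7 (in A, exclude), 8 (not in A, include), 9 (not in A, include), 10 (in A, exclude), 11 (in A, exclude), 12 (not in A, include), 13 (in A, exclude), 14 (not in A, include), 15 (not in A, include), 16 (in A, exclude), 17 (not in A, include), 18 (in A, exclude), 19 (in A, exclude)
A' = {2, 8, 9, 12, 14, 15, 17}

{2, 8, 9, 12, 14, 15, 17}


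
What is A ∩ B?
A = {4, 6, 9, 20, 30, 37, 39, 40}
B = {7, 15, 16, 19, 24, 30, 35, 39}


Set A = {4, 6, 9, 20, 30, 37, 39, 40}
Set B = {7, 15, 16, 19, 24, 30, 35, 39}
A ∩ B includes only elements in both sets.
Check each element of A against B:
4 ✗, 6 ✗, 9 ✗, 20 ✗, 30 ✓, 37 ✗, 39 ✓, 40 ✗
A ∩ B = {30, 39}

{30, 39}


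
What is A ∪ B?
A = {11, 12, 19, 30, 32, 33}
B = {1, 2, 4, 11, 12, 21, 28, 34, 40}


Set A = {11, 12, 19, 30, 32, 33}
Set B = {1, 2, 4, 11, 12, 21, 28, 34, 40}
A ∪ B includes all elements in either set.
Elements from A: {11, 12, 19, 30, 32, 33}
Elements from B not already included: {1, 2, 4, 21, 28, 34, 40}
A ∪ B = {1, 2, 4, 11, 12, 19, 21, 28, 30, 32, 33, 34, 40}

{1, 2, 4, 11, 12, 19, 21, 28, 30, 32, 33, 34, 40}


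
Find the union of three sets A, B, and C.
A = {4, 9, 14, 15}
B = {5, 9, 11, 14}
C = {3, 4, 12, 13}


Set A = {4, 9, 14, 15}
Set B = {5, 9, 11, 14}
Set C = {3, 4, 12, 13}
First, A ∪ B = {4, 5, 9, 11, 14, 15}
Then, (A ∪ B) ∪ C = {3, 4, 5, 9, 11, 12, 13, 14, 15}

{3, 4, 5, 9, 11, 12, 13, 14, 15}


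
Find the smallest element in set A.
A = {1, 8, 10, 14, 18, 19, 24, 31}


Set A = {1, 8, 10, 14, 18, 19, 24, 31}
Elements in ascending order: 1, 8, 10, 14, 18, 19, 24, 31
The smallest element is 1.

1


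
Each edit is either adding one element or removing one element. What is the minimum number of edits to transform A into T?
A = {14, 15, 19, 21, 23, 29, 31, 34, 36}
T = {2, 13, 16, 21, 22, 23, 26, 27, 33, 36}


Set A = {14, 15, 19, 21, 23, 29, 31, 34, 36}
Set T = {2, 13, 16, 21, 22, 23, 26, 27, 33, 36}
Elements to remove from A (in A, not in T): {14, 15, 19, 29, 31, 34} → 6 removals
Elements to add to A (in T, not in A): {2, 13, 16, 22, 26, 27, 33} → 7 additions
Total edits = 6 + 7 = 13

13


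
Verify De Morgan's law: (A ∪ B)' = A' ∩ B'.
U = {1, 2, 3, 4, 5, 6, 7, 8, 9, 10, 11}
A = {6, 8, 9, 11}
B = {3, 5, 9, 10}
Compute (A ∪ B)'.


U = {1, 2, 3, 4, 5, 6, 7, 8, 9, 10, 11}
A = {6, 8, 9, 11}, B = {3, 5, 9, 10}
A ∪ B = {3, 5, 6, 8, 9, 10, 11}
(A ∪ B)' = U \ (A ∪ B) = {1, 2, 4, 7}
Verification via A' ∩ B': A' = {1, 2, 3, 4, 5, 7, 10}, B' = {1, 2, 4, 6, 7, 8, 11}
A' ∩ B' = {1, 2, 4, 7} ✓

{1, 2, 4, 7}


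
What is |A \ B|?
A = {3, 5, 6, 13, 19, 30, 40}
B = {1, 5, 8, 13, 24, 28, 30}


Set A = {3, 5, 6, 13, 19, 30, 40}
Set B = {1, 5, 8, 13, 24, 28, 30}
A \ B = {3, 6, 19, 40}
|A \ B| = 4

4


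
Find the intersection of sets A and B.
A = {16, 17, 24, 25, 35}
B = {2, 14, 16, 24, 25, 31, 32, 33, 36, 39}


Set A = {16, 17, 24, 25, 35}
Set B = {2, 14, 16, 24, 25, 31, 32, 33, 36, 39}
A ∩ B includes only elements in both sets.
Check each element of A against B:
16 ✓, 17 ✗, 24 ✓, 25 ✓, 35 ✗
A ∩ B = {16, 24, 25}

{16, 24, 25}


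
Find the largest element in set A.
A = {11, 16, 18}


Set A = {11, 16, 18}
Elements in ascending order: 11, 16, 18
The largest element is 18.

18


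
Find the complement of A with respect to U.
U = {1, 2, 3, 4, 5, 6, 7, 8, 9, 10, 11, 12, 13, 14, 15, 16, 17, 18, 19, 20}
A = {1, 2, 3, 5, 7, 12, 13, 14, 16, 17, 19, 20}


Universal set U = {1, 2, 3, 4, 5, 6, 7, 8, 9, 10, 11, 12, 13, 14, 15, 16, 17, 18, 19, 20}
Set A = {1, 2, 3, 5, 7, 12, 13, 14, 16, 17, 19, 20}
A' = U \ A = elements in U but not in A
Checking each element of U:
1 (in A, exclude), 2 (in A, exclude), 3 (in A, exclude), 4 (not in A, include), 5 (in A, exclude), 6 (not in A, include), 7 (in A, exclude), 8 (not in A, include), 9 (not in A, include), 10 (not in A, include), 11 (not in A, include), 12 (in A, exclude), 13 (in A, exclude), 14 (in A, exclude), 15 (not in A, include), 16 (in A, exclude), 17 (in A, exclude), 18 (not in A, include), 19 (in A, exclude), 20 (in A, exclude)
A' = {4, 6, 8, 9, 10, 11, 15, 18}

{4, 6, 8, 9, 10, 11, 15, 18}


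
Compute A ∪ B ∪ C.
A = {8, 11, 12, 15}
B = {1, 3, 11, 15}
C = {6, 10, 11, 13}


Set A = {8, 11, 12, 15}
Set B = {1, 3, 11, 15}
Set C = {6, 10, 11, 13}
First, A ∪ B = {1, 3, 8, 11, 12, 15}
Then, (A ∪ B) ∪ C = {1, 3, 6, 8, 10, 11, 12, 13, 15}

{1, 3, 6, 8, 10, 11, 12, 13, 15}


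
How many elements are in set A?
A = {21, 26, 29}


Set A = {21, 26, 29}
Listing elements: 21, 26, 29
Counting: 3 elements
|A| = 3

3


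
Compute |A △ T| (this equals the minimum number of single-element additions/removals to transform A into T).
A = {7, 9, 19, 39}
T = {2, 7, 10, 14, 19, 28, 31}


Set A = {7, 9, 19, 39}
Set T = {2, 7, 10, 14, 19, 28, 31}
Elements to remove from A (in A, not in T): {9, 39} → 2 removals
Elements to add to A (in T, not in A): {2, 10, 14, 28, 31} → 5 additions
Total edits = 2 + 5 = 7

7


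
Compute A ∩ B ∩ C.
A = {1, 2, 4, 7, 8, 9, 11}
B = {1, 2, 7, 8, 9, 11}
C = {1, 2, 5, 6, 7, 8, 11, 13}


Set A = {1, 2, 4, 7, 8, 9, 11}
Set B = {1, 2, 7, 8, 9, 11}
Set C = {1, 2, 5, 6, 7, 8, 11, 13}
First, A ∩ B = {1, 2, 7, 8, 9, 11}
Then, (A ∩ B) ∩ C = {1, 2, 7, 8, 11}

{1, 2, 7, 8, 11}


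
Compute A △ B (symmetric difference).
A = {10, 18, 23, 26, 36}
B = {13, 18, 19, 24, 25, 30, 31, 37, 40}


Set A = {10, 18, 23, 26, 36}
Set B = {13, 18, 19, 24, 25, 30, 31, 37, 40}
A △ B = (A \ B) ∪ (B \ A)
Elements in A but not B: {10, 23, 26, 36}
Elements in B but not A: {13, 19, 24, 25, 30, 31, 37, 40}
A △ B = {10, 13, 19, 23, 24, 25, 26, 30, 31, 36, 37, 40}

{10, 13, 19, 23, 24, 25, 26, 30, 31, 36, 37, 40}


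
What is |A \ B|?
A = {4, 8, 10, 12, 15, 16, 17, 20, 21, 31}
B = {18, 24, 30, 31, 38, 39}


Set A = {4, 8, 10, 12, 15, 16, 17, 20, 21, 31}
Set B = {18, 24, 30, 31, 38, 39}
A \ B = {4, 8, 10, 12, 15, 16, 17, 20, 21}
|A \ B| = 9

9


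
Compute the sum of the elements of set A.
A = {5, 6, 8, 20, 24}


Set A = {5, 6, 8, 20, 24}
Sum = 5 + 6 + 8 + 20 + 24 = 63

63


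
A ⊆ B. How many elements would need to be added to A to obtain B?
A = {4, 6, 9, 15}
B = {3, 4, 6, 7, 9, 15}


Set A = {4, 6, 9, 15}, |A| = 4
Set B = {3, 4, 6, 7, 9, 15}, |B| = 6
Since A ⊆ B: B \ A = {3, 7}
|B| - |A| = 6 - 4 = 2

2


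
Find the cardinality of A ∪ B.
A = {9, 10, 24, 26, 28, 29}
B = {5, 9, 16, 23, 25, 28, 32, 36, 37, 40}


Set A = {9, 10, 24, 26, 28, 29}, |A| = 6
Set B = {5, 9, 16, 23, 25, 28, 32, 36, 37, 40}, |B| = 10
A ∩ B = {9, 28}, |A ∩ B| = 2
|A ∪ B| = |A| + |B| - |A ∩ B| = 6 + 10 - 2 = 14

14


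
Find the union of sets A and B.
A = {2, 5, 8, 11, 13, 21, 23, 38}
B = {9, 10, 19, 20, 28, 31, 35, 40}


Set A = {2, 5, 8, 11, 13, 21, 23, 38}
Set B = {9, 10, 19, 20, 28, 31, 35, 40}
A ∪ B includes all elements in either set.
Elements from A: {2, 5, 8, 11, 13, 21, 23, 38}
Elements from B not already included: {9, 10, 19, 20, 28, 31, 35, 40}
A ∪ B = {2, 5, 8, 9, 10, 11, 13, 19, 20, 21, 23, 28, 31, 35, 38, 40}

{2, 5, 8, 9, 10, 11, 13, 19, 20, 21, 23, 28, 31, 35, 38, 40}


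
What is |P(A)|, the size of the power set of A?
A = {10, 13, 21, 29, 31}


Set A = {10, 13, 21, 29, 31}
|A| = 5
The power set P(A) contains all subsets of A.
|P(A)| = 2^|A| = 2^5 = 32

32


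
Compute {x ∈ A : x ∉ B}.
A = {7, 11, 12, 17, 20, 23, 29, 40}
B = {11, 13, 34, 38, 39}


Set A = {7, 11, 12, 17, 20, 23, 29, 40}
Set B = {11, 13, 34, 38, 39}
Check each element of A against B:
7 ∉ B (include), 11 ∈ B, 12 ∉ B (include), 17 ∉ B (include), 20 ∉ B (include), 23 ∉ B (include), 29 ∉ B (include), 40 ∉ B (include)
Elements of A not in B: {7, 12, 17, 20, 23, 29, 40}

{7, 12, 17, 20, 23, 29, 40}


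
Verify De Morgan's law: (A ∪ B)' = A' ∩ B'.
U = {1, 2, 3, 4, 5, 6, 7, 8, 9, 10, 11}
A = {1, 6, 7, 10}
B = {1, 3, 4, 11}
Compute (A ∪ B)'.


U = {1, 2, 3, 4, 5, 6, 7, 8, 9, 10, 11}
A = {1, 6, 7, 10}, B = {1, 3, 4, 11}
A ∪ B = {1, 3, 4, 6, 7, 10, 11}
(A ∪ B)' = U \ (A ∪ B) = {2, 5, 8, 9}
Verification via A' ∩ B': A' = {2, 3, 4, 5, 8, 9, 11}, B' = {2, 5, 6, 7, 8, 9, 10}
A' ∩ B' = {2, 5, 8, 9} ✓

{2, 5, 8, 9}


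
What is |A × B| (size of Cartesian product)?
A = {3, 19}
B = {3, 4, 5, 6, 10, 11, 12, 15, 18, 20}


Set A = {3, 19} has 2 elements.
Set B = {3, 4, 5, 6, 10, 11, 12, 15, 18, 20} has 10 elements.
|A × B| = |A| × |B| = 2 × 10 = 20

20


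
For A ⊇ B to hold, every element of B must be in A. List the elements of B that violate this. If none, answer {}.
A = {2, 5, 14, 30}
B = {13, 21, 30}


Set A = {2, 5, 14, 30}
Set B = {13, 21, 30}
Check each element of B against A:
13 ∉ A (include), 21 ∉ A (include), 30 ∈ A
Elements of B not in A: {13, 21}

{13, 21}


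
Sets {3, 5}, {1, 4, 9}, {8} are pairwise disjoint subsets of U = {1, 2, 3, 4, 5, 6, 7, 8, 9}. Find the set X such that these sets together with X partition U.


U = {1, 2, 3, 4, 5, 6, 7, 8, 9}
Shown blocks: {3, 5}, {1, 4, 9}, {8}
A partition's blocks are pairwise disjoint and cover U, so the missing block = U \ (union of shown blocks).
Union of shown blocks: {1, 3, 4, 5, 8, 9}
Missing block = U \ (union) = {2, 6, 7}

{2, 6, 7}


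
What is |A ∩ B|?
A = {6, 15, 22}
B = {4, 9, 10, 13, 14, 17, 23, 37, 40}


Set A = {6, 15, 22}
Set B = {4, 9, 10, 13, 14, 17, 23, 37, 40}
A ∩ B = {}
|A ∩ B| = 0

0


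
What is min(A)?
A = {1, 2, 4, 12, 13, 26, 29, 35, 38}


Set A = {1, 2, 4, 12, 13, 26, 29, 35, 38}
Elements in ascending order: 1, 2, 4, 12, 13, 26, 29, 35, 38
The smallest element is 1.

1


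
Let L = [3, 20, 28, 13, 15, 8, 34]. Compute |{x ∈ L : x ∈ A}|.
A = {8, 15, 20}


Set A = {8, 15, 20}
Candidates: [3, 20, 28, 13, 15, 8, 34]
Check each candidate:
3 ∉ A, 20 ∈ A, 28 ∉ A, 13 ∉ A, 15 ∈ A, 8 ∈ A, 34 ∉ A
Count of candidates in A: 3

3


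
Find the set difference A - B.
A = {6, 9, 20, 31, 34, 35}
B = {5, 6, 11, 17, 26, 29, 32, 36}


Set A = {6, 9, 20, 31, 34, 35}
Set B = {5, 6, 11, 17, 26, 29, 32, 36}
A \ B includes elements in A that are not in B.
Check each element of A:
6 (in B, remove), 9 (not in B, keep), 20 (not in B, keep), 31 (not in B, keep), 34 (not in B, keep), 35 (not in B, keep)
A \ B = {9, 20, 31, 34, 35}

{9, 20, 31, 34, 35}


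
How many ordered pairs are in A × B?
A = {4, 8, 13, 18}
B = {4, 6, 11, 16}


Set A = {4, 8, 13, 18} has 4 elements.
Set B = {4, 6, 11, 16} has 4 elements.
|A × B| = |A| × |B| = 4 × 4 = 16

16


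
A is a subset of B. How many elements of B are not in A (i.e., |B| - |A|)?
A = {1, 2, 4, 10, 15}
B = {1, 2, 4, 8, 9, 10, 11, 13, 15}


Set A = {1, 2, 4, 10, 15}, |A| = 5
Set B = {1, 2, 4, 8, 9, 10, 11, 13, 15}, |B| = 9
Since A ⊆ B: B \ A = {8, 9, 11, 13}
|B| - |A| = 9 - 5 = 4

4


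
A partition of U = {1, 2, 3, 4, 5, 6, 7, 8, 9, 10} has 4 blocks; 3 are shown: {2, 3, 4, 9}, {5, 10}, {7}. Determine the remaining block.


U = {1, 2, 3, 4, 5, 6, 7, 8, 9, 10}
Shown blocks: {2, 3, 4, 9}, {5, 10}, {7}
A partition's blocks are pairwise disjoint and cover U, so the missing block = U \ (union of shown blocks).
Union of shown blocks: {2, 3, 4, 5, 7, 9, 10}
Missing block = U \ (union) = {1, 6, 8}

{1, 6, 8}


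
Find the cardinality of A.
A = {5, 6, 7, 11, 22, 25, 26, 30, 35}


Set A = {5, 6, 7, 11, 22, 25, 26, 30, 35}
Listing elements: 5, 6, 7, 11, 22, 25, 26, 30, 35
Counting: 9 elements
|A| = 9

9


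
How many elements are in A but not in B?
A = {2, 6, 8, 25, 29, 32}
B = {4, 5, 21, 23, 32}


Set A = {2, 6, 8, 25, 29, 32}
Set B = {4, 5, 21, 23, 32}
A \ B = {2, 6, 8, 25, 29}
|A \ B| = 5

5


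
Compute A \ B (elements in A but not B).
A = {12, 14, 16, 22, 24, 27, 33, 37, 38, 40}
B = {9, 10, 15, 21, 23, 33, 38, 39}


Set A = {12, 14, 16, 22, 24, 27, 33, 37, 38, 40}
Set B = {9, 10, 15, 21, 23, 33, 38, 39}
A \ B includes elements in A that are not in B.
Check each element of A:
12 (not in B, keep), 14 (not in B, keep), 16 (not in B, keep), 22 (not in B, keep), 24 (not in B, keep), 27 (not in B, keep), 33 (in B, remove), 37 (not in B, keep), 38 (in B, remove), 40 (not in B, keep)
A \ B = {12, 14, 16, 22, 24, 27, 37, 40}

{12, 14, 16, 22, 24, 27, 37, 40}


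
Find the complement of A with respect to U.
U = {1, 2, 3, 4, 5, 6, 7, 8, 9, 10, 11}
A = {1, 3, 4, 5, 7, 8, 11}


Universal set U = {1, 2, 3, 4, 5, 6, 7, 8, 9, 10, 11}
Set A = {1, 3, 4, 5, 7, 8, 11}
A' = U \ A = elements in U but not in A
Checking each element of U:
1 (in A, exclude), 2 (not in A, include), 3 (in A, exclude), 4 (in A, exclude), 5 (in A, exclude), 6 (not in A, include), 7 (in A, exclude), 8 (in A, exclude), 9 (not in A, include), 10 (not in A, include), 11 (in A, exclude)
A' = {2, 6, 9, 10}

{2, 6, 9, 10}


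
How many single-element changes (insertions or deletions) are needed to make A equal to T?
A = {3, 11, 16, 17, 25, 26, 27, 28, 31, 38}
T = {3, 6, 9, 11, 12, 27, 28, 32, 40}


Set A = {3, 11, 16, 17, 25, 26, 27, 28, 31, 38}
Set T = {3, 6, 9, 11, 12, 27, 28, 32, 40}
Elements to remove from A (in A, not in T): {16, 17, 25, 26, 31, 38} → 6 removals
Elements to add to A (in T, not in A): {6, 9, 12, 32, 40} → 5 additions
Total edits = 6 + 5 = 11

11


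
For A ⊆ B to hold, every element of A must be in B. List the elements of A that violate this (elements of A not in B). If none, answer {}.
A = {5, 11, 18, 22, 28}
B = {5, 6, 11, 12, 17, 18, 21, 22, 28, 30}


Set A = {5, 11, 18, 22, 28}
Set B = {5, 6, 11, 12, 17, 18, 21, 22, 28, 30}
Check each element of A against B:
5 ∈ B, 11 ∈ B, 18 ∈ B, 22 ∈ B, 28 ∈ B
Elements of A not in B: {}

{}


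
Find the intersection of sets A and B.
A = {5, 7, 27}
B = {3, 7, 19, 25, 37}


Set A = {5, 7, 27}
Set B = {3, 7, 19, 25, 37}
A ∩ B includes only elements in both sets.
Check each element of A against B:
5 ✗, 7 ✓, 27 ✗
A ∩ B = {7}

{7}


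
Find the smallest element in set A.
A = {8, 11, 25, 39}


Set A = {8, 11, 25, 39}
Elements in ascending order: 8, 11, 25, 39
The smallest element is 8.

8


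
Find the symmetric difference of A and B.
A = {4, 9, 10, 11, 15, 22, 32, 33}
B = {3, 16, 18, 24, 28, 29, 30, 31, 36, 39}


Set A = {4, 9, 10, 11, 15, 22, 32, 33}
Set B = {3, 16, 18, 24, 28, 29, 30, 31, 36, 39}
A △ B = (A \ B) ∪ (B \ A)
Elements in A but not B: {4, 9, 10, 11, 15, 22, 32, 33}
Elements in B but not A: {3, 16, 18, 24, 28, 29, 30, 31, 36, 39}
A △ B = {3, 4, 9, 10, 11, 15, 16, 18, 22, 24, 28, 29, 30, 31, 32, 33, 36, 39}

{3, 4, 9, 10, 11, 15, 16, 18, 22, 24, 28, 29, 30, 31, 32, 33, 36, 39}


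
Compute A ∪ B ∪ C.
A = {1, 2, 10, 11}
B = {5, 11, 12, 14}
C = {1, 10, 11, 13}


Set A = {1, 2, 10, 11}
Set B = {5, 11, 12, 14}
Set C = {1, 10, 11, 13}
First, A ∪ B = {1, 2, 5, 10, 11, 12, 14}
Then, (A ∪ B) ∪ C = {1, 2, 5, 10, 11, 12, 13, 14}

{1, 2, 5, 10, 11, 12, 13, 14}


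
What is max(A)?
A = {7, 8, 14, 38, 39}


Set A = {7, 8, 14, 38, 39}
Elements in ascending order: 7, 8, 14, 38, 39
The largest element is 39.

39


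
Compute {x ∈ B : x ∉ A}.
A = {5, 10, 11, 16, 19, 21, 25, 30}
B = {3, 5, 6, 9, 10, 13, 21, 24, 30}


Set A = {5, 10, 11, 16, 19, 21, 25, 30}
Set B = {3, 5, 6, 9, 10, 13, 21, 24, 30}
Check each element of B against A:
3 ∉ A (include), 5 ∈ A, 6 ∉ A (include), 9 ∉ A (include), 10 ∈ A, 13 ∉ A (include), 21 ∈ A, 24 ∉ A (include), 30 ∈ A
Elements of B not in A: {3, 6, 9, 13, 24}

{3, 6, 9, 13, 24}


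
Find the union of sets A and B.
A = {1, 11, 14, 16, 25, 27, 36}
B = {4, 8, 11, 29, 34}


Set A = {1, 11, 14, 16, 25, 27, 36}
Set B = {4, 8, 11, 29, 34}
A ∪ B includes all elements in either set.
Elements from A: {1, 11, 14, 16, 25, 27, 36}
Elements from B not already included: {4, 8, 29, 34}
A ∪ B = {1, 4, 8, 11, 14, 16, 25, 27, 29, 34, 36}

{1, 4, 8, 11, 14, 16, 25, 27, 29, 34, 36}


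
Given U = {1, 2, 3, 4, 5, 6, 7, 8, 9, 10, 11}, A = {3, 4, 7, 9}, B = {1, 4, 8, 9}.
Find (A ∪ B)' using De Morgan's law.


U = {1, 2, 3, 4, 5, 6, 7, 8, 9, 10, 11}
A = {3, 4, 7, 9}, B = {1, 4, 8, 9}
A ∪ B = {1, 3, 4, 7, 8, 9}
(A ∪ B)' = U \ (A ∪ B) = {2, 5, 6, 10, 11}
Verification via A' ∩ B': A' = {1, 2, 5, 6, 8, 10, 11}, B' = {2, 3, 5, 6, 7, 10, 11}
A' ∩ B' = {2, 5, 6, 10, 11} ✓

{2, 5, 6, 10, 11}


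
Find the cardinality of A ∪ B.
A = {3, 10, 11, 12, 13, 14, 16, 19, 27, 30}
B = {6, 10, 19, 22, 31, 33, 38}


Set A = {3, 10, 11, 12, 13, 14, 16, 19, 27, 30}, |A| = 10
Set B = {6, 10, 19, 22, 31, 33, 38}, |B| = 7
A ∩ B = {10, 19}, |A ∩ B| = 2
|A ∪ B| = |A| + |B| - |A ∩ B| = 10 + 7 - 2 = 15

15


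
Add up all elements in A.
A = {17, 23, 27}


Set A = {17, 23, 27}
Sum = 17 + 23 + 27 = 67

67


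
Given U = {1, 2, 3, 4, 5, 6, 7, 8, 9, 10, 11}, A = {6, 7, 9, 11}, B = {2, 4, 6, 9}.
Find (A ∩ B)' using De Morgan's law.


U = {1, 2, 3, 4, 5, 6, 7, 8, 9, 10, 11}
A = {6, 7, 9, 11}, B = {2, 4, 6, 9}
A ∩ B = {6, 9}
(A ∩ B)' = U \ (A ∩ B) = {1, 2, 3, 4, 5, 7, 8, 10, 11}
Verification via A' ∪ B': A' = {1, 2, 3, 4, 5, 8, 10}, B' = {1, 3, 5, 7, 8, 10, 11}
A' ∪ B' = {1, 2, 3, 4, 5, 7, 8, 10, 11} ✓

{1, 2, 3, 4, 5, 7, 8, 10, 11}


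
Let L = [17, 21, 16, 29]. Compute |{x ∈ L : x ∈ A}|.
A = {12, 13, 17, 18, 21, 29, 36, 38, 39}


Set A = {12, 13, 17, 18, 21, 29, 36, 38, 39}
Candidates: [17, 21, 16, 29]
Check each candidate:
17 ∈ A, 21 ∈ A, 16 ∉ A, 29 ∈ A
Count of candidates in A: 3

3


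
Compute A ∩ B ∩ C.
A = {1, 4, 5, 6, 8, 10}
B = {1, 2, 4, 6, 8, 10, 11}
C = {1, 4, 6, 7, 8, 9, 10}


Set A = {1, 4, 5, 6, 8, 10}
Set B = {1, 2, 4, 6, 8, 10, 11}
Set C = {1, 4, 6, 7, 8, 9, 10}
First, A ∩ B = {1, 4, 6, 8, 10}
Then, (A ∩ B) ∩ C = {1, 4, 6, 8, 10}

{1, 4, 6, 8, 10}


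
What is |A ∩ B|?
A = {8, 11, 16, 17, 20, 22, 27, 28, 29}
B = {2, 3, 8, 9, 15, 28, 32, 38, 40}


Set A = {8, 11, 16, 17, 20, 22, 27, 28, 29}
Set B = {2, 3, 8, 9, 15, 28, 32, 38, 40}
A ∩ B = {8, 28}
|A ∩ B| = 2

2


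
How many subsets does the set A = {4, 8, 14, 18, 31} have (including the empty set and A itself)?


Set A = {4, 8, 14, 18, 31}
|A| = 5
The power set P(A) contains all subsets of A.
|P(A)| = 2^|A| = 2^5 = 32

32


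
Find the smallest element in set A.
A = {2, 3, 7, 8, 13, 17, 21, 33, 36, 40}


Set A = {2, 3, 7, 8, 13, 17, 21, 33, 36, 40}
Elements in ascending order: 2, 3, 7, 8, 13, 17, 21, 33, 36, 40
The smallest element is 2.

2


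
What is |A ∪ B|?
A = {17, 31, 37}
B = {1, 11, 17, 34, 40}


Set A = {17, 31, 37}, |A| = 3
Set B = {1, 11, 17, 34, 40}, |B| = 5
A ∩ B = {17}, |A ∩ B| = 1
|A ∪ B| = |A| + |B| - |A ∩ B| = 3 + 5 - 1 = 7

7


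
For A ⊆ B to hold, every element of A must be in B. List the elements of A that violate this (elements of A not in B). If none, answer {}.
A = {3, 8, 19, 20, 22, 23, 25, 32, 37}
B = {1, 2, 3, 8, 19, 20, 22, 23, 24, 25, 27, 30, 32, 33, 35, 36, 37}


Set A = {3, 8, 19, 20, 22, 23, 25, 32, 37}
Set B = {1, 2, 3, 8, 19, 20, 22, 23, 24, 25, 27, 30, 32, 33, 35, 36, 37}
Check each element of A against B:
3 ∈ B, 8 ∈ B, 19 ∈ B, 20 ∈ B, 22 ∈ B, 23 ∈ B, 25 ∈ B, 32 ∈ B, 37 ∈ B
Elements of A not in B: {}

{}


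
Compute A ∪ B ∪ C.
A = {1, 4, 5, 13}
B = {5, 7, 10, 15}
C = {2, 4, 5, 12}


Set A = {1, 4, 5, 13}
Set B = {5, 7, 10, 15}
Set C = {2, 4, 5, 12}
First, A ∪ B = {1, 4, 5, 7, 10, 13, 15}
Then, (A ∪ B) ∪ C = {1, 2, 4, 5, 7, 10, 12, 13, 15}

{1, 2, 4, 5, 7, 10, 12, 13, 15}


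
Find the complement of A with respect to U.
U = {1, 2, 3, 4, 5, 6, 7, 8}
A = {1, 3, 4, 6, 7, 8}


Universal set U = {1, 2, 3, 4, 5, 6, 7, 8}
Set A = {1, 3, 4, 6, 7, 8}
A' = U \ A = elements in U but not in A
Checking each element of U:
1 (in A, exclude), 2 (not in A, include), 3 (in A, exclude), 4 (in A, exclude), 5 (not in A, include), 6 (in A, exclude), 7 (in A, exclude), 8 (in A, exclude)
A' = {2, 5}

{2, 5}


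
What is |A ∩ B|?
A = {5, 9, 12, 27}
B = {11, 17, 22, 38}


Set A = {5, 9, 12, 27}
Set B = {11, 17, 22, 38}
A ∩ B = {}
|A ∩ B| = 0

0
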